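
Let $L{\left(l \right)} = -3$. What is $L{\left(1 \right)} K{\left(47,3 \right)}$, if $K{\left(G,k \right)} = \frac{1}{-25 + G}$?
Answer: $- \frac{3}{22} \approx -0.13636$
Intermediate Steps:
$L{\left(1 \right)} K{\left(47,3 \right)} = - \frac{3}{-25 + 47} = - \frac{3}{22}$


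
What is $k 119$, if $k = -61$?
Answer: $-7259$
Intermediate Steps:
$k 119 = \left(-61\right) 119 = -7259$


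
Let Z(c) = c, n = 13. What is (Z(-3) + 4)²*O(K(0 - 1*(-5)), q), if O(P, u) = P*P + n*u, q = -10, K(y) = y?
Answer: -105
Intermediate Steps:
O(P, u) = P² + 13*u (O(P, u) = P*P + 13*u = P² + 13*u)
(Z(-3) + 4)²*O(K(0 - 1*(-5)), q) = (-3 + 4)²*((0 - 1*(-5))² + 13*(-10)) = 1²*((0 + 5)² - 130) = 1*(5² - 130) = 1*(25 - 130) = 1*(-105) = -105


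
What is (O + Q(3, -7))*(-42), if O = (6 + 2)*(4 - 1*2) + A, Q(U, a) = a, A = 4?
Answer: -546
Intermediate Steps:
O = 20 (O = (6 + 2)*(4 - 1*2) + 4 = 8*(4 - 2) + 4 = 8*2 + 4 = 16 + 4 = 20)
(O + Q(3, -7))*(-42) = (20 - 7)*(-42) = 13*(-42) = -546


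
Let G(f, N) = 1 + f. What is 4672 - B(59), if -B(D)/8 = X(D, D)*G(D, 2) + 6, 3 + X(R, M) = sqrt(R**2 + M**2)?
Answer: 3280 + 28320*sqrt(2) ≈ 43331.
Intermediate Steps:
X(R, M) = -3 + sqrt(M**2 + R**2) (X(R, M) = -3 + sqrt(R**2 + M**2) = -3 + sqrt(M**2 + R**2))
B(D) = -48 - 8*(1 + D)*(-3 + sqrt(2)*sqrt(D**2)) (B(D) = -8*((-3 + sqrt(D**2 + D**2))*(1 + D) + 6) = -8*((-3 + sqrt(2*D**2))*(1 + D) + 6) = -8*((-3 + sqrt(2)*sqrt(D**2))*(1 + D) + 6) = -8*((1 + D)*(-3 + sqrt(2)*sqrt(D**2)) + 6) = -8*(6 + (1 + D)*(-3 + sqrt(2)*sqrt(D**2))) = -48 - 8*(1 + D)*(-3 + sqrt(2)*sqrt(D**2)))
4672 - B(59) = 4672 - (-48 - 8*(1 + 59)*(-3 + sqrt(2)*sqrt(59**2))) = 4672 - (-48 - 8*60*(-3 + sqrt(2)*sqrt(3481))) = 4672 - (-48 - 8*60*(-3 + sqrt(2)*59)) = 4672 - (-48 - 8*60*(-3 + 59*sqrt(2))) = 4672 - (-48 + (1440 - 28320*sqrt(2))) = 4672 - (1392 - 28320*sqrt(2)) = 4672 + (-1392 + 28320*sqrt(2)) = 3280 + 28320*sqrt(2)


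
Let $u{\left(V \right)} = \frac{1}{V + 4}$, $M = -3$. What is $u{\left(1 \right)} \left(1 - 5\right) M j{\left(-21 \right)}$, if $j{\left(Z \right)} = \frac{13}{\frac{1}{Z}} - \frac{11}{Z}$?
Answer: $- \frac{22888}{35} \approx -653.94$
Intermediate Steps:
$u{\left(V \right)} = \frac{1}{4 + V}$
$j{\left(Z \right)} = - \frac{11}{Z} + 13 Z$ ($j{\left(Z \right)} = 13 Z - \frac{11}{Z} = - \frac{11}{Z} + 13 Z$)
$u{\left(1 \right)} \left(1 - 5\right) M j{\left(-21 \right)} = \frac{1 - 5}{4 + 1} \left(-3\right) \left(- \frac{11}{-21} + 13 \left(-21\right)\right) = \frac{1}{5} \left(-4\right) \left(-3\right) \left(\left(-11\right) \left(- \frac{1}{21}\right) - 273\right) = \frac{1}{5} \left(-4\right) \left(-3\right) \left(\frac{11}{21} - 273\right) = \left(- \frac{4}{5}\right) \left(-3\right) \left(- \frac{5722}{21}\right) = \frac{12}{5} \left(- \frac{5722}{21}\right) = - \frac{22888}{35}$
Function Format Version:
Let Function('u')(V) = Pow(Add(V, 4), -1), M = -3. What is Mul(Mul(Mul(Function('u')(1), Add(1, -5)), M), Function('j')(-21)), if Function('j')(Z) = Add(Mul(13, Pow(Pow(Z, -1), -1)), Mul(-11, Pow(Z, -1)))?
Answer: Rational(-22888, 35) ≈ -653.94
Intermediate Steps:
Function('u')(V) = Pow(Add(4, V), -1)
Function('j')(Z) = Add(Mul(-11, Pow(Z, -1)), Mul(13, Z)) (Function('j')(Z) = Add(Mul(13, Z), Mul(-11, Pow(Z, -1))) = Add(Mul(-11, Pow(Z, -1)), Mul(13, Z)))
Mul(Mul(Mul(Function('u')(1), Add(1, -5)), M), Function('j')(-21)) = Mul(Mul(Mul(Pow(Add(4, 1), -1), Add(1, -5)), -3), Add(Mul(-11, Pow(-21, -1)), Mul(13, -21))) = Mul(Mul(Mul(Pow(5, -1), -4), -3), Add(Mul(-11, Rational(-1, 21)), -273)) = Mul(Mul(Mul(Rational(1, 5), -4), -3), Add(Rational(11, 21), -273)) = Mul(Mul(Rational(-4, 5), -3), Rational(-5722, 21)) = Mul(Rational(12, 5), Rational(-5722, 21)) = Rational(-22888, 35)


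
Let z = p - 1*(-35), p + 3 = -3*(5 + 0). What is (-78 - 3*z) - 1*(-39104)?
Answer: 38975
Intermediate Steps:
p = -18 (p = -3 - 3*(5 + 0) = -3 - 15 = -18)
z = 17 (z = -18 - 1*(-35) = -18 + 35 = 17)
(-78 - 3*z) - 1*(-39104) = (-78 - 3*17) - 1*(-39104) = (-78 - 51) + 39104 = -129 + 39104 = 38975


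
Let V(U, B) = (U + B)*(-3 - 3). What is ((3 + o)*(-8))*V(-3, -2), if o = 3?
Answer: -1440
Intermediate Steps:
V(U, B) = -6*B - 6*U (V(U, B) = (B + U)*(-6) = -6*B - 6*U)
((3 + o)*(-8))*V(-3, -2) = ((3 + 3)*(-8))*(-6*(-2) - 6*(-3)) = (6*(-8))*(12 + 18) = -48*30 = -1440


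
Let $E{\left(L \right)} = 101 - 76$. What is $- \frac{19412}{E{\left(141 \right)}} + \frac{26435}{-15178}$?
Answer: $- \frac{295296211}{379450} \approx -778.22$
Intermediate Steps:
$E{\left(L \right)} = 25$ ($E{\left(L \right)} = 101 - 76 = 25$)
$- \frac{19412}{E{\left(141 \right)}} + \frac{26435}{-15178} = - \frac{19412}{25} + \frac{26435}{-15178} = \left(-19412\right) \frac{1}{25} + 26435 \left(- \frac{1}{15178}\right) = - \frac{19412}{25} - \frac{26435}{15178} = - \frac{295296211}{379450}$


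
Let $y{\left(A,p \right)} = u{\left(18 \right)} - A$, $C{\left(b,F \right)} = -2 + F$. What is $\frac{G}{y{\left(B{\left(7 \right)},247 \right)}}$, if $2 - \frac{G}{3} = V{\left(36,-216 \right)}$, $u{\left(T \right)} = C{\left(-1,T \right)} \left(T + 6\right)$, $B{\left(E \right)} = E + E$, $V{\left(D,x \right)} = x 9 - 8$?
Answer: $\frac{2931}{185} \approx 15.843$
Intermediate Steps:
$V{\left(D,x \right)} = -8 + 9 x$ ($V{\left(D,x \right)} = 9 x - 8 = -8 + 9 x$)
$B{\left(E \right)} = 2 E$
$u{\left(T \right)} = \left(-2 + T\right) \left(6 + T\right)$ ($u{\left(T \right)} = \left(-2 + T\right) \left(T + 6\right) = \left(-2 + T\right) \left(6 + T\right)$)
$G = 5862$ ($G = 6 - 3 \left(-8 + 9 \left(-216\right)\right) = 6 - 3 \left(-8 - 1944\right) = 6 - -5856 = 6 + 5856 = 5862$)
$y{\left(A,p \right)} = 384 - A$ ($y{\left(A,p \right)} = \left(-2 + 18\right) \left(6 + 18\right) - A = 16 \cdot 24 - A = 384 - A$)
$\frac{G}{y{\left(B{\left(7 \right)},247 \right)}} = \frac{5862}{384 - 2 \cdot 7} = \frac{5862}{384 - 14} = \frac{5862}{370} = 5862 \cdot \frac{1}{370} = \frac{2931}{185}$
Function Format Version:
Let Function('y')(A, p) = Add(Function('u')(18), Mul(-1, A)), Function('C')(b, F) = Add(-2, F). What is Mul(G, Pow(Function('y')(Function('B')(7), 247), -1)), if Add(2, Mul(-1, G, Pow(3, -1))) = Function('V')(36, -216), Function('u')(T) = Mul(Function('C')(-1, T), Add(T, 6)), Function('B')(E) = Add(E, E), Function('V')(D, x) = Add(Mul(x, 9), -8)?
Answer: Rational(2931, 185) ≈ 15.843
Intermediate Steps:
Function('V')(D, x) = Add(-8, Mul(9, x)) (Function('V')(D, x) = Add(Mul(9, x), -8) = Add(-8, Mul(9, x)))
Function('B')(E) = Mul(2, E)
Function('u')(T) = Mul(Add(-2, T), Add(6, T)) (Function('u')(T) = Mul(Add(-2, T), Add(T, 6)) = Mul(Add(-2, T), Add(6, T)))
G = 5862 (G = Add(6, Mul(-3, Add(-8, Mul(9, -216)))) = Add(6, Mul(-3, Add(-8, -1944))) = Add(6, Mul(-3, -1952)) = Add(6, 5856) = 5862)
Function('y')(A, p) = Add(384, Mul(-1, A)) (Function('y')(A, p) = Add(Mul(Add(-2, 18), Add(6, 18)), Mul(-1, A)) = Add(Mul(16, 24), Mul(-1, A)) = Add(384, Mul(-1, A)))
Mul(G, Pow(Function('y')(Function('B')(7), 247), -1)) = Mul(5862, Pow(Add(384, Mul(-1, Mul(2, 7))), -1)) = Mul(5862, Pow(Add(384, Mul(-1, 14)), -1)) = Mul(5862, Pow(Add(384, -14), -1)) = Mul(5862, Pow(370, -1)) = Mul(5862, Rational(1, 370)) = Rational(2931, 185)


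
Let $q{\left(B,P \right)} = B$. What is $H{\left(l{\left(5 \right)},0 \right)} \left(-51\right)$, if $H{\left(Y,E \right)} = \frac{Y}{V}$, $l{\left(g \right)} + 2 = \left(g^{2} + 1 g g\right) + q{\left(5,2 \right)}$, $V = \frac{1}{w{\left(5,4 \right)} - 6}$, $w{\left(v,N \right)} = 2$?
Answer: $10812$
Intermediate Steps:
$V = - \frac{1}{4}$ ($V = \frac{1}{2 - 6} = \frac{1}{-4} = - \frac{1}{4} \approx -0.25$)
$l{\left(g \right)} = 3 + 2 g^{2}$ ($l{\left(g \right)} = -2 + \left(\left(g^{2} + 1 g g\right) + 5\right) = -2 + \left(\left(g^{2} + g g\right) + 5\right) = -2 + \left(\left(g^{2} + g^{2}\right) + 5\right) = -2 + \left(2 g^{2} + 5\right) = -2 + \left(5 + 2 g^{2}\right) = 3 + 2 g^{2}$)
$H{\left(Y,E \right)} = - 4 Y$ ($H{\left(Y,E \right)} = \frac{Y}{- \frac{1}{4}} = Y \left(-4\right) = - 4 Y$)
$H{\left(l{\left(5 \right)},0 \right)} \left(-51\right) = - 4 \left(3 + 2 \cdot 5^{2}\right) \left(-51\right) = - 4 \left(3 + 2 \cdot 25\right) \left(-51\right) = - 4 \left(3 + 50\right) \left(-51\right) = \left(-4\right) 53 \left(-51\right) = \left(-212\right) \left(-51\right) = 10812$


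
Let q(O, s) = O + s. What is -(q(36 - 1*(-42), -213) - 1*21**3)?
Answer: 9396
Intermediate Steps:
-(q(36 - 1*(-42), -213) - 1*21**3) = -(((36 - 1*(-42)) - 213) - 1*21**3) = -(((36 + 42) - 213) - 1*9261) = -((78 - 213) - 9261) = -(-135 - 9261) = -1*(-9396) = 9396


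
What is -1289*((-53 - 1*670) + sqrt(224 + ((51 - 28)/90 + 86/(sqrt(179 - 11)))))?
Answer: 931947 - 1289*sqrt(9889670 + 45150*sqrt(42))/210 ≈ 9.1236e+5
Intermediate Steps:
-1289*((-53 - 1*670) + sqrt(224 + ((51 - 28)/90 + 86/(sqrt(179 - 11))))) = -1289*((-53 - 670) + sqrt(224 + (23*(1/90) + 86/(sqrt(168))))) = -1289*(-723 + sqrt(224 + (23/90 + 86/((2*sqrt(42)))))) = -1289*(-723 + sqrt(224 + (23/90 + 86*(sqrt(42)/84)))) = -1289*(-723 + sqrt(224 + (23/90 + 43*sqrt(42)/42))) = -1289*(-723 + sqrt(20183/90 + 43*sqrt(42)/42)) = 931947 - 1289*sqrt(20183/90 + 43*sqrt(42)/42)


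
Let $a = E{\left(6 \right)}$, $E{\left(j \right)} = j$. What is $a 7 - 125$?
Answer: $-83$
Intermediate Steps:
$a = 6$
$a 7 - 125 = 6 \cdot 7 - 125 = 42 - 125 = -83$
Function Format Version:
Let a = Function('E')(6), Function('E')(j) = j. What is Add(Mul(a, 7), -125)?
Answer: -83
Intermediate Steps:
a = 6
Add(Mul(a, 7), -125) = Add(Mul(6, 7), -125) = Add(42, -125) = -83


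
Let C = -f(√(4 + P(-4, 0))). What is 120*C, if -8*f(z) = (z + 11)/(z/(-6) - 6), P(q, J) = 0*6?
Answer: -585/19 ≈ -30.789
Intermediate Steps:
P(q, J) = 0
f(z) = -(11 + z)/(8*(-6 - z/6)) (f(z) = -(z + 11)/(8*(z/(-6) - 6)) = -(11 + z)/(8*(z*(-⅙) - 6)) = -(11 + z)/(8*(-z/6 - 6)) = -(11 + z)/(8*(-6 - z/6)))
C = -39/152 (C = -3*(11 + √(4 + 0))/(4*(36 + √(4 + 0))) = -3*(11 + √4)/(4*(36 + √4)) = -3*(11 + 2)/(4*(36 + 2)) = -3*13/(4*38) = -1*39/152 = -39/152 ≈ -0.25658)
120*C = 120*(-39/152) = -585/19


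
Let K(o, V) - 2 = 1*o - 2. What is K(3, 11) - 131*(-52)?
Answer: 6815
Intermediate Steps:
K(o, V) = o (K(o, V) = 2 + (1*o - 2) = 2 + (o - 2) = 2 + (-2 + o) = o)
K(3, 11) - 131*(-52) = 3 - 131*(-52) = 3 + 6812 = 6815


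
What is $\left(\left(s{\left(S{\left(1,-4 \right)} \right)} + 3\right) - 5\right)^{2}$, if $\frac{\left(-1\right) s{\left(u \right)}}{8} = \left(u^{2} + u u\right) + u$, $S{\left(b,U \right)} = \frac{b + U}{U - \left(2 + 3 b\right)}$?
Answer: $\frac{3364}{81} \approx 41.531$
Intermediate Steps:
$S{\left(b,U \right)} = \frac{U + b}{-2 + U - 3 b}$ ($S{\left(b,U \right)} = \frac{U + b}{U - \left(2 + 3 b\right)} = \frac{U + b}{-2 + U - 3 b}$)
$s{\left(u \right)} = - 16 u^{2} - 8 u$ ($s{\left(u \right)} = - 8 \left(\left(u^{2} + u u\right) + u\right) = - 8 \left(\left(u^{2} + u^{2}\right) + u\right) = - 8 \left(2 u^{2} + u\right) = - 8 \left(u + 2 u^{2}\right) = - 16 u^{2} - 8 u$)
$\left(\left(s{\left(S{\left(1,-4 \right)} \right)} + 3\right) - 5\right)^{2} = \left(\left(- 8 \frac{\left(-1\right) \left(-4\right) - 1}{2 - -4 + 3 \cdot 1} \left(1 + 2 \frac{\left(-1\right) \left(-4\right) - 1}{2 - -4 + 3 \cdot 1}\right) + 3\right) - 5\right)^{2} = \left(\left(- 8 \frac{4 - 1}{2 + 4 + 3} \left(1 + 2 \frac{4 - 1}{2 + 4 + 3}\right) + 3\right) - 5\right)^{2} = \left(\left(- 8 \cdot \frac{1}{9} \cdot 3 \left(1 + 2 \cdot \frac{1}{9} \cdot 3\right) + 3\right) - 5\right)^{2} = \left(\left(\left(-8\right) \frac{1}{3} \left(1 + 2 \cdot \frac{1}{3}\right) + 3\right) - 5\right)^{2} = \left(\left(\left(-8\right) \frac{1}{3} \left(1 + \frac{2}{3}\right) + 3\right) - 5\right)^{2} = \left(\left(\left(-8\right) \frac{1}{3} \cdot \frac{5}{3} + 3\right) - 5\right)^{2} = \left(\left(- \frac{40}{9} + 3\right) - 5\right)^{2} = \left(- \frac{13}{9} - 5\right)^{2} = \left(- \frac{58}{9}\right)^{2} = \frac{3364}{81}$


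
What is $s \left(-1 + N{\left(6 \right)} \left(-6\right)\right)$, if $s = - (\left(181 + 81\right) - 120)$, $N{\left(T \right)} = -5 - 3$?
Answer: $-6674$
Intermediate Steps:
$N{\left(T \right)} = -8$
$s = -142$ ($s = - (262 - 120) = \left(-1\right) 142 = -142$)
$s \left(-1 + N{\left(6 \right)} \left(-6\right)\right) = - 142 \left(-1 - -48\right) = - 142 \left(-1 + 48\right) = \left(-142\right) 47 = -6674$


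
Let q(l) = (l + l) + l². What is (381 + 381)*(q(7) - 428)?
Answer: -278130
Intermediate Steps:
q(l) = l² + 2*l (q(l) = 2*l + l² = l² + 2*l)
(381 + 381)*(q(7) - 428) = (381 + 381)*(7*(2 + 7) - 428) = 762*(7*9 - 428) = 762*(63 - 428) = 762*(-365) = -278130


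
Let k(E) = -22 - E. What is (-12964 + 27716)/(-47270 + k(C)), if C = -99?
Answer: -14752/47193 ≈ -0.31259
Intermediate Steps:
(-12964 + 27716)/(-47270 + k(C)) = (-12964 + 27716)/(-47270 + (-22 - 1*(-99))) = 14752/(-47270 + (-22 + 99)) = 14752/(-47270 + 77) = 14752/(-47193) = 14752*(-1/47193) = -14752/47193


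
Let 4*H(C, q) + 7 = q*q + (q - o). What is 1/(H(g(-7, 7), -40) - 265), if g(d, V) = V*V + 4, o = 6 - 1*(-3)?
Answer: 1/121 ≈ 0.0082645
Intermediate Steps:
o = 9 (o = 6 + 3 = 9)
g(d, V) = 4 + V² (g(d, V) = V² + 4 = 4 + V²)
H(C, q) = -4 + q/4 + q²/4 (H(C, q) = -7/4 + (q*q + (q - 1*9))/4 = -7/4 + (q² + (q - 9))/4 = -7/4 + (q² + (-9 + q))/4 = -7/4 + (-9 + q + q²)/4 = -7/4 + (-9/4 + q/4 + q²/4) = -4 + q/4 + q²/4)
1/(H(g(-7, 7), -40) - 265) = 1/((-4 + (¼)*(-40) + (¼)*(-40)²) - 265) = 1/((-4 - 10 + (¼)*1600) - 265) = 1/((-4 - 10 + 400) - 265) = 1/(386 - 265) = 1/121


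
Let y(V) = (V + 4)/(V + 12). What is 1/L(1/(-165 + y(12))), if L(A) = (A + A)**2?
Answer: 243049/36 ≈ 6751.4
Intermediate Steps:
y(V) = (4 + V)/(12 + V)
L(A) = 4*A**2 (L(A) = (2*A)**2 = 4*A**2)
1/L(1/(-165 + y(12))) = 1/(4*(1/(-165 + (4 + 12)/(12 + 12)))**2) = 1/(4*(1/(-165 + 16/24))**2) = 1/(4*(1/(-165 + (1/24)*16))**2) = 1/(4*(1/(-165 + 2/3))**2) = 1/(4*(1/(-493/3))**2) = 1/(4*(-3/493)**2) = 1/(4*(9/243049)) = 1/(36/243049) = 243049/36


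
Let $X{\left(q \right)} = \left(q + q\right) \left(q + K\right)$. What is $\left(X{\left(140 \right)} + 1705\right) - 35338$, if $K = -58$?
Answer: $-10673$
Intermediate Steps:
$X{\left(q \right)} = 2 q \left(-58 + q\right)$ ($X{\left(q \right)} = \left(q + q\right) \left(q - 58\right) = 2 q \left(-58 + q\right)$)
$\left(X{\left(140 \right)} + 1705\right) - 35338 = \left(2 \cdot 140 \left(-58 + 140\right) + 1705\right) - 35338 = \left(2 \cdot 140 \cdot 82 + 1705\right) - 35338 = \left(22960 + 1705\right) - 35338 = 24665 - 35338 = -10673$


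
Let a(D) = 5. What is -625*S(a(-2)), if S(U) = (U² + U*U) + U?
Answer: -34375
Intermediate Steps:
S(U) = U + 2*U² (S(U) = (U² + U²) + U = 2*U² + U = U + 2*U²)
-625*S(a(-2)) = -3125*(1 + 2*5) = -3125*(1 + 10) = -3125*11 = -625*55 = -34375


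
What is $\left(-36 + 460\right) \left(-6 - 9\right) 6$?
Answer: $-38160$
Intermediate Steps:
$\left(-36 + 460\right) \left(-6 - 9\right) 6 = 424 \left(\left(-15\right) 6\right) = 424 \left(-90\right) = -38160$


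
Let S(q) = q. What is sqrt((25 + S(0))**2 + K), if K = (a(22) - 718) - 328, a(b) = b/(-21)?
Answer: I*sqrt(186123)/21 ≈ 20.544*I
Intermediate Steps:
a(b) = -b/21 (a(b) = b*(-1/21) = -b/21)
K = -21988/21 (K = (-1/21*22 - 718) - 328 = (-22/21 - 718) - 328 = -15100/21 - 328 = -21988/21 ≈ -1047.0)
sqrt((25 + S(0))**2 + K) = sqrt((25 + 0)**2 - 21988/21) = sqrt(25**2 - 21988/21) = sqrt(625 - 21988/21) = sqrt(-8863/21) = I*sqrt(186123)/21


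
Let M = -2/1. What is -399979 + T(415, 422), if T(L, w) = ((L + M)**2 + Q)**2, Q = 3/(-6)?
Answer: 116372852853/4 ≈ 2.9093e+10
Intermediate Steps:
M = -2 (M = -2*1 = -2)
Q = -1/2 (Q = 3*(-1/6) = -1/2 ≈ -0.50000)
T(L, w) = (-1/2 + (-2 + L)**2)**2 (T(L, w) = ((L - 2)**2 - 1/2)**2 = ((-2 + L)**2 - 1/2)**2 = (-1/2 + (-2 + L)**2)**2)
-399979 + T(415, 422) = -399979 + (-1 + 2*(-2 + 415)**2)**2/4 = -399979 + (-1 + 2*413**2)**2/4 = -399979 + (-1 + 2*170569)**2/4 = -399979 + (-1 + 341138)**2/4 = -399979 + (1/4)*341137**2 = -399979 + (1/4)*116374452769 = -399979 + 116374452769/4 = 116372852853/4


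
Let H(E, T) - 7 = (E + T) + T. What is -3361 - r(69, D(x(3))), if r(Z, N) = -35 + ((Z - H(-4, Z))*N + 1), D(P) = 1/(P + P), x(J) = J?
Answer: -3315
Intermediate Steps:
H(E, T) = 7 + E + 2*T (H(E, T) = 7 + ((E + T) + T) = 7 + (E + 2*T) = 7 + E + 2*T)
D(P) = 1/(2*P)
r(Z, N) = -34 + N*(-3 - Z) (r(Z, N) = -35 + ((Z - (7 - 4 + 2*Z))*N + 1) = -35 + ((Z - (3 + 2*Z))*N + 1) = -35 + ((Z + (-3 - 2*Z))*N + 1) = -35 + ((-3 - Z)*N + 1) = -35 + (N*(-3 - Z) + 1) = -35 + (1 + N*(-3 - Z)) = -34 + N*(-3 - Z))
-3361 - r(69, D(x(3))) = -3361 - (-34 - 3/(2*3) - 1*(½)/3*69) = -3361 - (-34 - 3/(2*3) - 1*(½)*(⅓)*69) = -3361 - (-34 - 3*⅙ - 1*⅙*69) = -3361 - (-34 - ½ - 23/2) = -3361 - 1*(-46) = -3361 + 46 = -3315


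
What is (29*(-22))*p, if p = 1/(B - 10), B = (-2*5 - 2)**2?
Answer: -319/67 ≈ -4.7612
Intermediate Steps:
B = 144 (B = (-10 - 2)**2 = (-12)**2 = 144)
p = 1/134 (p = 1/(144 - 10) = 1/134 ≈ 0.0074627)
(29*(-22))*p = (29*(-22))*(1/134) = -638*1/134 = -319/67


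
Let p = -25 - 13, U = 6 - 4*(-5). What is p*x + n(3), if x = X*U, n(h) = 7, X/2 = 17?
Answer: -33585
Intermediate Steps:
X = 34 (X = 2*17 = 34)
U = 26 (U = 6 + 20 = 26)
p = -38
x = 884 (x = 34*26 = 884)
p*x + n(3) = -38*884 + 7 = -33592 + 7 = -33585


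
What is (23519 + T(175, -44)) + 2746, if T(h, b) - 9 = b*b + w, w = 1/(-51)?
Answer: 1438709/51 ≈ 28210.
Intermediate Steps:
w = -1/51 ≈ -0.019608
T(h, b) = 458/51 + b² (T(h, b) = 9 + (b*b - 1/51) = 9 + (b² - 1/51) = 9 + (-1/51 + b²) = 458/51 + b²)
(23519 + T(175, -44)) + 2746 = (23519 + (458/51 + (-44)²)) + 2746 = (23519 + (458/51 + 1936)) + 2746 = (23519 + 99194/51) + 2746 = 1298663/51 + 2746 = 1438709/51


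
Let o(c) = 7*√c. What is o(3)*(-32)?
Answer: -224*√3 ≈ -387.98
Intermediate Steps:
o(3)*(-32) = (7*√3)*(-32) = -224*√3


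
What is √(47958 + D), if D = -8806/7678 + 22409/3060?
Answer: √183862671879573665/1957890 ≈ 219.01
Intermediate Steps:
D = 72554971/11747340 (D = -8806*1/7678 + 22409*(1/3060) = -4403/3839 + 22409/3060 = 72554971/11747340 ≈ 6.1763)
√(47958 + D) = √(47958 + 72554971/11747340) = √(563451486691/11747340) = √183862671879573665/1957890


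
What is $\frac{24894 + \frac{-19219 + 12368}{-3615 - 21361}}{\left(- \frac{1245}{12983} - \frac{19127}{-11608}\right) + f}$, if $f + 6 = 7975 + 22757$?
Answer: $\frac{2342582105777707}{2891500761866458} \approx 0.81016$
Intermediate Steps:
$f = 30726$ ($f = -6 + \left(7975 + 22757\right) = -6 + 30732 = 30726$)
$\frac{24894 + \frac{-19219 + 12368}{-3615 - 21361}}{\left(- \frac{1245}{12983} - \frac{19127}{-11608}\right) + f} = \frac{24894 + \frac{-19219 + 12368}{-3615 - 21361}}{\left(- \frac{1245}{12983} - \frac{19127}{-11608}\right) + 30726} = \frac{24894 - \frac{6851}{-24976}}{\left(\left(-1245\right) \frac{1}{12983} - - \frac{19127}{11608}\right) + 30726} = \frac{24894 - - \frac{6851}{24976}}{\left(- \frac{1245}{12983} + \frac{19127}{11608}\right) + 30726} = \frac{24894 + \frac{6851}{24976}}{\frac{233873881}{150706664} + 30726} = \frac{621759395}{24976 \cdot \frac{4630846831945}{150706664}} = \frac{621759395}{24976} \cdot \frac{150706664}{4630846831945} = \frac{2342582105777707}{2891500761866458}$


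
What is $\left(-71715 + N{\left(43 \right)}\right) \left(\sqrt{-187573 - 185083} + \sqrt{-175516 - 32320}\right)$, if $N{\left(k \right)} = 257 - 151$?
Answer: $143218 i \left(- \sqrt{51959} - 2 \sqrt{23291}\right) \approx - 7.636 \cdot 10^{7} i$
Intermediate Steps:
$N{\left(k \right)} = 106$
$\left(-71715 + N{\left(43 \right)}\right) \left(\sqrt{-187573 - 185083} + \sqrt{-175516 - 32320}\right) = \left(-71715 + 106\right) \left(\sqrt{-187573 - 185083} + \sqrt{-175516 - 32320}\right) = - 71609 \left(\sqrt{-372656} + \sqrt{-207836}\right) = - 71609 \left(4 i \sqrt{23291} + 2 i \sqrt{51959}\right) = - 71609 \left(2 i \sqrt{51959} + 4 i \sqrt{23291}\right) = - 286436 i \sqrt{23291} - 143218 i \sqrt{51959}$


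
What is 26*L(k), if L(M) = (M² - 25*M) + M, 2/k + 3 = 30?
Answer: -33592/729 ≈ -46.080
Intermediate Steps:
k = 2/27 (k = 2/(-3 + 30) = 2/27 ≈ 0.074074)
L(M) = M² - 24*M
26*L(k) = 26*(2*(-24 + 2/27)/27) = 26*((2/27)*(-646/27)) = 26*(-1292/729) = -33592/729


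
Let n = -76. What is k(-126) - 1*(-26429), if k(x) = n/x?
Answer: 1665065/63 ≈ 26430.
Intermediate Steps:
k(x) = -76/x
k(-126) - 1*(-26429) = -76/(-126) - 1*(-26429) = -76*(-1/126) + 26429 = 38/63 + 26429 = 1665065/63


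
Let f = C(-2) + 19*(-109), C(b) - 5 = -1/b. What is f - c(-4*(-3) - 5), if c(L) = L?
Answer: -4145/2 ≈ -2072.5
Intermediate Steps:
C(b) = 5 - 1/b
f = -4131/2 (f = (5 - 1/(-2)) + 19*(-109) = (5 - 1*(-½)) - 2071 = (5 + ½) - 2071 = 11/2 - 2071 = -4131/2 ≈ -2065.5)
f - c(-4*(-3) - 5) = -4131/2 - (-4*(-3) - 5) = -4131/2 - (12 - 5) = -4131/2 - 1*7 = -4131/2 - 7 = -4145/2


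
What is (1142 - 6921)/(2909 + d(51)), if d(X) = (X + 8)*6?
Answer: -5779/3263 ≈ -1.7711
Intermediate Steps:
d(X) = 48 + 6*X (d(X) = (8 + X)*6 = 48 + 6*X)
(1142 - 6921)/(2909 + d(51)) = (1142 - 6921)/(2909 + (48 + 6*51)) = -5779/(2909 + (48 + 306)) = -5779/(2909 + 354) = -5779/3263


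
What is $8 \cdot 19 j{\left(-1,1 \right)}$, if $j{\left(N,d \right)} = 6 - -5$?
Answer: $1672$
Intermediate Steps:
$j{\left(N,d \right)} = 11$ ($j{\left(N,d \right)} = 6 + 5 = 11$)
$8 \cdot 19 j{\left(-1,1 \right)} = 8 \cdot 19 \cdot 11 = 152 \cdot 11 = 1672$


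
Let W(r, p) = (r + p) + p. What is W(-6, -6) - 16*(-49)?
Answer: 766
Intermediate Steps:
W(r, p) = r + 2*p (W(r, p) = (p + r) + p = r + 2*p)
W(-6, -6) - 16*(-49) = (-6 + 2*(-6)) - 16*(-49) = (-6 - 12) + 784 = -18 + 784 = 766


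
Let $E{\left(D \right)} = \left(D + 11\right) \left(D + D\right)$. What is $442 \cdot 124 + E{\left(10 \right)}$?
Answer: $55228$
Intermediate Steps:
$E{\left(D \right)} = 2 D \left(11 + D\right)$ ($E{\left(D \right)} = \left(11 + D\right) 2 D = 2 D \left(11 + D\right)$)
$442 \cdot 124 + E{\left(10 \right)} = 442 \cdot 124 + 2 \cdot 10 \left(11 + 10\right) = 54808 + 2 \cdot 10 \cdot 21 = 54808 + 420 = 55228$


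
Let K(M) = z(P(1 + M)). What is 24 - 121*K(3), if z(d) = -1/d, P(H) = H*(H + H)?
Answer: 889/32 ≈ 27.781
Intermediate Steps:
P(H) = 2*H**2 (P(H) = H*(2*H) = 2*H**2)
K(M) = -1/(2*(1 + M)**2)
24 - 121*K(3) = 24 - (-121)/(2*(1 + 3)**2) = 24 - (-121)/(2*4**2) = 24 - (-121)/(2*16) = 24 - 121*(-1/32) = 24 + 121/32 = 889/32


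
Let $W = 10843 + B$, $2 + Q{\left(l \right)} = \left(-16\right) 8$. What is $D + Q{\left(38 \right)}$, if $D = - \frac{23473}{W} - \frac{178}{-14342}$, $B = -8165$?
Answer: $- \frac{2664598481}{19203938} \approx -138.75$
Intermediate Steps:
$Q{\left(l \right)} = -130$ ($Q{\left(l \right)} = -2 - 128 = -130$)
$W = 2678$ ($W = 10843 - 8165 = 2678$)
$D = - \frac{168086541}{19203938}$ ($D = - \frac{23473}{2678} - \frac{178}{-14342} = \left(-23473\right) \frac{1}{2678} - - \frac{89}{7171} = - \frac{23473}{2678} + \frac{89}{7171} = - \frac{168086541}{19203938} \approx -8.7527$)
$D + Q{\left(38 \right)} = - \frac{168086541}{19203938} - 130 = - \frac{2664598481}{19203938}$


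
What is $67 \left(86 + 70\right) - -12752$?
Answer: $23204$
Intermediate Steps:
$67 \left(86 + 70\right) - -12752 = 67 \cdot 156 + 12752 = 10452 + 12752 = 23204$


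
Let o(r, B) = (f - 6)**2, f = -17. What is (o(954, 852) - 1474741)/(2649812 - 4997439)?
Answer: 1474212/2347627 ≈ 0.62796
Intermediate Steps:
o(r, B) = 529 (o(r, B) = (-17 - 6)**2 = (-23)**2 = 529)
(o(954, 852) - 1474741)/(2649812 - 4997439) = (529 - 1474741)/(2649812 - 4997439) = -1474212/(-2347627) = -1474212*(-1/2347627) = 1474212/2347627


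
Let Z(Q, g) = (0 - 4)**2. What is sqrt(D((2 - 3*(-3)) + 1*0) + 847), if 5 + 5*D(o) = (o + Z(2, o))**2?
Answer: 3*sqrt(2755)/5 ≈ 31.493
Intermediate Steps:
Z(Q, g) = 16 (Z(Q, g) = (-4)**2 = 16)
D(o) = -1 + (16 + o)**2/5 (D(o) = -1 + (o + 16)**2/5 = -1 + (16 + o)**2/5)
sqrt(D((2 - 3*(-3)) + 1*0) + 847) = sqrt((-1 + (16 + ((2 - 3*(-3)) + 1*0))**2/5) + 847) = sqrt((-1 + (16 + ((2 + 9) + 0))**2/5) + 847) = sqrt((-1 + (16 + (11 + 0))**2/5) + 847) = sqrt((-1 + (16 + 11)**2/5) + 847) = sqrt((-1 + (1/5)*27**2) + 847) = sqrt((-1 + (1/5)*729) + 847) = sqrt((-1 + 729/5) + 847) = sqrt(724/5 + 847) = sqrt(4959/5) = 3*sqrt(2755)/5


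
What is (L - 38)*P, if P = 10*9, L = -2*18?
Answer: -6660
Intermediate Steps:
L = -36
P = 90
(L - 38)*P = (-36 - 38)*90 = -74*90 = -6660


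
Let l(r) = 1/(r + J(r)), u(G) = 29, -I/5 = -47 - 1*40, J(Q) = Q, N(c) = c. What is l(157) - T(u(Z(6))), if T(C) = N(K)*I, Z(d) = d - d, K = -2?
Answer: 273181/314 ≈ 870.00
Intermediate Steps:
Z(d) = 0
I = 435 (I = -5*(-47 - 1*40) = -5*(-47 - 40) = -5*(-87) = 435)
T(C) = -870 (T(C) = -2*435 = -870)
l(r) = 1/(2*r) (l(r) = 1/(r + r) = 1/(2*r))
l(157) - T(u(Z(6))) = (½)/157 - 1*(-870) = (½)*(1/157) + 870 = 1/314 + 870 = 273181/314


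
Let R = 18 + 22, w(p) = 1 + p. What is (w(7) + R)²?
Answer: 2304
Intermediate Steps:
R = 40
(w(7) + R)² = ((1 + 7) + 40)² = (8 + 40)² = 48² = 2304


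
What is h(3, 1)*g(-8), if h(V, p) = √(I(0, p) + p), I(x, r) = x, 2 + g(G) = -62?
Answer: -64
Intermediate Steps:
g(G) = -64 (g(G) = -2 - 62 = -64)
h(V, p) = √p (h(V, p) = √(0 + p) = √p)
h(3, 1)*g(-8) = √1*(-64) = 1*(-64) = -64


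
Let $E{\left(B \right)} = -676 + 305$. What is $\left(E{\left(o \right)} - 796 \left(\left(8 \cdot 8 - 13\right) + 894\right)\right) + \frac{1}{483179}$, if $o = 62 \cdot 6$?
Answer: $- \frac{363636166788}{483179} \approx -7.5259 \cdot 10^{5}$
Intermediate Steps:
$o = 372$
$E{\left(B \right)} = -371$
$\left(E{\left(o \right)} - 796 \left(\left(8 \cdot 8 - 13\right) + 894\right)\right) + \frac{1}{483179} = \left(-371 - 796 \left(\left(8 \cdot 8 - 13\right) + 894\right)\right) + \frac{1}{483179} = \left(-371 - 796 \left(\left(64 - 13\right) + 894\right)\right) + \frac{1}{483179} = \left(-371 - 796 \left(51 + 894\right)\right) + \frac{1}{483179} = \left(-371 - 752220\right) + \frac{1}{483179} = -752591 + \frac{1}{483179} = - \frac{363636166788}{483179}$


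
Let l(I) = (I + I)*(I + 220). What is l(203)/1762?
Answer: 85869/881 ≈ 97.468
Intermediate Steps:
l(I) = 2*I*(220 + I) (l(I) = (2*I)*(220 + I) = 2*I*(220 + I))
l(203)/1762 = (2*203*(220 + 203))/1762 = (2*203*423)*(1/1762) = 171738*(1/1762) = 85869/881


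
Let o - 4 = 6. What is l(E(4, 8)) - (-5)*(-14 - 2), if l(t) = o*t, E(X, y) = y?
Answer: 0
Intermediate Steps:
o = 10 (o = 4 + 6 = 10)
l(t) = 10*t
l(E(4, 8)) - (-5)*(-14 - 2) = 10*8 - (-5)*(-14 - 2) = 80 - (-5)*(-16) = 80 - 1*80 = 80 - 80 = 0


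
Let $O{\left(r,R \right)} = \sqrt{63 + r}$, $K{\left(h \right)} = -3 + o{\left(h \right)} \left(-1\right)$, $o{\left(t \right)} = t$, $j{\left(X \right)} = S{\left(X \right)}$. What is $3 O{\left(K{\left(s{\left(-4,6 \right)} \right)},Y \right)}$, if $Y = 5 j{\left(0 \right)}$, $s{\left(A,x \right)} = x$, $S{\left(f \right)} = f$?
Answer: $9 \sqrt{6} \approx 22.045$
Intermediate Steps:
$j{\left(X \right)} = X$
$K{\left(h \right)} = -3 - h$ ($K{\left(h \right)} = -3 + h \left(-1\right) = -3 - h$)
$Y = 0$ ($Y = 5 \cdot 0 = 0$)
$3 O{\left(K{\left(s{\left(-4,6 \right)} \right)},Y \right)} = 3 \sqrt{63 - 9} = 3 \sqrt{54} = 3 \cdot 3 \sqrt{6} = 9 \sqrt{6}$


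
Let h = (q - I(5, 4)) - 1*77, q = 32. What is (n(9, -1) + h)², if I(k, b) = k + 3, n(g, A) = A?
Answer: 2916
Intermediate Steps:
I(k, b) = 3 + k
h = -53 (h = (32 - (3 + 5)) - 1*77 = (32 - 1*8) - 77 = (32 - 8) - 77 = 24 - 77 = -53)
(n(9, -1) + h)² = (-1 - 53)² = (-54)² = 2916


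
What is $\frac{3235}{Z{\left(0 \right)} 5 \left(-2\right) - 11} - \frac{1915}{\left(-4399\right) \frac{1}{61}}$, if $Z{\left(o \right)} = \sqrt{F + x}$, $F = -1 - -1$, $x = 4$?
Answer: $- \frac{10609500}{136369} \approx -77.8$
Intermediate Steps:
$F = 0$ ($F = -1 + 1 = 0$)
$Z{\left(o \right)} = 2$ ($Z{\left(o \right)} = \sqrt{0 + 4} = \sqrt{4} = 2$)
$\frac{3235}{Z{\left(0 \right)} 5 \left(-2\right) - 11} - \frac{1915}{\left(-4399\right) \frac{1}{61}} = \frac{3235}{2 \cdot 5 \left(-2\right) - 11} - \frac{1915}{\left(-4399\right) \frac{1}{61}} = \frac{3235}{2 \left(-10\right) - 11} - \frac{1915}{\left(-4399\right) \frac{1}{61}} = \frac{3235}{-20 - 11} - \frac{1915}{- \frac{4399}{61}} = \frac{3235}{-31} - - \frac{116815}{4399} = 3235 \left(- \frac{1}{31}\right) + \frac{116815}{4399} = - \frac{3235}{31} + \frac{116815}{4399} = - \frac{10609500}{136369}$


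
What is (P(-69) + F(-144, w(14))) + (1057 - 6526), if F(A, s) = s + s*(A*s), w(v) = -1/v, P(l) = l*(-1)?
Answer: -529279/98 ≈ -5400.8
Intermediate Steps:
P(l) = -l
F(A, s) = s + A*s²
(P(-69) + F(-144, w(14))) + (1057 - 6526) = (-1*(-69) + (-1/14)*(1 - (-144)/14)) + (1057 - 6526) = (69 + (-1*1/14)*(1 - (-144)/14)) - 5469 = (69 - (1 - 144*(-1/14))/14) - 5469 = (69 - (1 + 72/7)/14) - 5469 = (69 - 1/14*79/7) - 5469 = (69 - 79/98) - 5469 = 6683/98 - 5469 = -529279/98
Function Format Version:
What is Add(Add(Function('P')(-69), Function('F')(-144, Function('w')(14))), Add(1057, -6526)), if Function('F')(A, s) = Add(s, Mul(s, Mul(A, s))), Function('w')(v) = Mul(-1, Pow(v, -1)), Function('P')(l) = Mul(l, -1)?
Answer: Rational(-529279, 98) ≈ -5400.8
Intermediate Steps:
Function('P')(l) = Mul(-1, l)
Function('F')(A, s) = Add(s, Mul(A, Pow(s, 2)))
Add(Add(Function('P')(-69), Function('F')(-144, Function('w')(14))), Add(1057, -6526)) = Add(Add(Mul(-1, -69), Mul(Mul(-1, Pow(14, -1)), Add(1, Mul(-144, Mul(-1, Pow(14, -1)))))), Add(1057, -6526)) = Add(Add(69, Mul(Mul(-1, Rational(1, 14)), Add(1, Mul(-144, Mul(-1, Rational(1, 14)))))), -5469) = Add(Add(69, Mul(Rational(-1, 14), Add(1, Mul(-144, Rational(-1, 14))))), -5469) = Add(Add(69, Mul(Rational(-1, 14), Add(1, Rational(72, 7)))), -5469) = Add(Add(69, Mul(Rational(-1, 14), Rational(79, 7))), -5469) = Add(Add(69, Rational(-79, 98)), -5469) = Add(Rational(6683, 98), -5469) = Rational(-529279, 98)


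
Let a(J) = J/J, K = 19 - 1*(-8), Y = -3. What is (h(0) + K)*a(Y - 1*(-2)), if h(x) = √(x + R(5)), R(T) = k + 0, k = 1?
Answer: 28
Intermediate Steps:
R(T) = 1 (R(T) = 1 + 0 = 1)
h(x) = √(1 + x) (h(x) = √(x + 1) = √(1 + x))
K = 27 (K = 19 + 8 = 27)
a(J) = 1
(h(0) + K)*a(Y - 1*(-2)) = (√(1 + 0) + 27)*1 = (√1 + 27)*1 = (1 + 27)*1 = 28*1 = 28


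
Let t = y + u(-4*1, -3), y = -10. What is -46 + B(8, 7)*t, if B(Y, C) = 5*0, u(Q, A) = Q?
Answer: -46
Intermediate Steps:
B(Y, C) = 0
t = -14 (t = -10 - 4*1 = -10 - 4 = -14)
-46 + B(8, 7)*t = -46 + 0*(-14) = -46 + 0 = -46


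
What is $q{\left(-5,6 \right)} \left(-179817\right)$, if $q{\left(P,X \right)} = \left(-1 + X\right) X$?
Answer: $-5394510$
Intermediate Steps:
$q{\left(P,X \right)} = X \left(-1 + X\right)$
$q{\left(-5,6 \right)} \left(-179817\right) = 6 \left(-1 + 6\right) \left(-179817\right) = 6 \cdot 5 \left(-179817\right) = 30 \left(-179817\right) = -5394510$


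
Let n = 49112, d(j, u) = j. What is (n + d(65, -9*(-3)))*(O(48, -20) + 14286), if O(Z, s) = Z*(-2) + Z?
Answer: 700182126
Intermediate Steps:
O(Z, s) = -Z (O(Z, s) = -2*Z + Z = -Z)
(n + d(65, -9*(-3)))*(O(48, -20) + 14286) = (49112 + 65)*(-1*48 + 14286) = 49177*(-48 + 14286) = 49177*14238 = 700182126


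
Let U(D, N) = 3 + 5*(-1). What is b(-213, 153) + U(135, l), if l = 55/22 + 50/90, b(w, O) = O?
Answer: 151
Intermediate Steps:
l = 55/18 (l = 55*(1/22) + 50*(1/90) = 5/2 + 5/9 = 55/18 ≈ 3.0556)
U(D, N) = -2 (U(D, N) = 3 - 5 = -2)
b(-213, 153) + U(135, l) = 153 - 2 = 151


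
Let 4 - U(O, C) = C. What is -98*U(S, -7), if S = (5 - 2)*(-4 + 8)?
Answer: -1078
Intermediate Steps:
S = 12 (S = 3*4 = 12)
U(O, C) = 4 - C
-98*U(S, -7) = -98*(4 - 1*(-7)) = -98*(4 + 7) = -98*11 = -1078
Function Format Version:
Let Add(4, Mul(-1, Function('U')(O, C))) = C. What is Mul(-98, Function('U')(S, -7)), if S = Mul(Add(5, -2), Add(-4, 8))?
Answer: -1078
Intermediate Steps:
S = 12 (S = Mul(3, 4) = 12)
Function('U')(O, C) = Add(4, Mul(-1, C))
Mul(-98, Function('U')(S, -7)) = Mul(-98, Add(4, Mul(-1, -7))) = Mul(-98, Add(4, 7)) = Mul(-98, 11) = -1078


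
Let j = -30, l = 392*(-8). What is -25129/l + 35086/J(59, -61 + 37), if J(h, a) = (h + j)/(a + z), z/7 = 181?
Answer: 136767640869/90944 ≈ 1.5039e+6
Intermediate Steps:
z = 1267 (z = 7*181 = 1267)
l = -3136
J(h, a) = (-30 + h)/(1267 + a) (J(h, a) = (h - 30)/(a + 1267) = (-30 + h)/(1267 + a))
-25129/l + 35086/J(59, -61 + 37) = -25129/(-3136) + 35086/(((-30 + 59)/(1267 + (-61 + 37)))) = -25129*(-1/3136) + 35086/((29/(1267 - 24))) = 25129/3136 + 35086/((29/1243)) = 25129/3136 + 35086/(((1/1243)*29)) = 25129/3136 + 35086/(29/1243) = 25129/3136 + 35086*(1243/29) = 25129/3136 + 43611898/29 = 136767640869/90944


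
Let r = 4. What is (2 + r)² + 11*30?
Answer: 366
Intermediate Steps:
(2 + r)² + 11*30 = (2 + 4)² + 11*30 = 6² + 330 = 36 + 330 = 366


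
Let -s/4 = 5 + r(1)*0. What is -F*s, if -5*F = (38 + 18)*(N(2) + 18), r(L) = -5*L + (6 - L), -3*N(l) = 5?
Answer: -10976/3 ≈ -3658.7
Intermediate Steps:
N(l) = -5/3 (N(l) = -⅓*5 = -5/3)
r(L) = 6 - 6*L
F = -2744/15 (F = -(38 + 18)*(-5/3 + 18)/5 = -56*49/(5*3) = -⅕*2744/3 = -2744/15 ≈ -182.93)
s = -20 (s = -4*(5 + (6 - 6*1)*0) = -4*(5 + (6 - 6)*0) = -4*(5 + 0*0) = -4*(5 + 0) = -4*5 = -20)
-F*s = -(-2744)*(-20)/15 = -1*10976/3 = -10976/3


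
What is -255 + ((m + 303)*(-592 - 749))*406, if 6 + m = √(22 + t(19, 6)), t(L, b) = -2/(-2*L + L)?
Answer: -161700717 - 1088892*√1995/19 ≈ -1.6426e+8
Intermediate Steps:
t(L, b) = 2/L (t(L, b) = -2*(-1/L) = -(-2)/L = 2/L)
m = -6 + 2*√1995/19 (m = -6 + √(22 + 2/19) = -6 + √(420/19) = -6 + 2*√1995/19 ≈ -1.2984)
-255 + ((m + 303)*(-592 - 749))*406 = -255 + (((-6 + 2*√1995/19) + 303)*(-592 - 749))*406 = -255 + ((297 + 2*√1995/19)*(-1341))*406 = -255 + (-398277 - 2682*√1995/19)*406 = -255 + (-161700462 - 1088892*√1995/19) = -161700717 - 1088892*√1995/19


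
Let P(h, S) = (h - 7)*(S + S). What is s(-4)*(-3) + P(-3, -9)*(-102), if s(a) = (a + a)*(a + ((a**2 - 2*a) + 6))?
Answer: -17736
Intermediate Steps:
P(h, S) = 2*S*(-7 + h) (P(h, S) = (-7 + h)*(2*S) = 2*S*(-7 + h))
s(a) = 2*a*(6 + a**2 - a) (s(a) = (2*a)*(a + (6 + a**2 - 2*a)) = (2*a)*(6 + a**2 - a) = 2*a*(6 + a**2 - a))
s(-4)*(-3) + P(-3, -9)*(-102) = (2*(-4)*(6 + (-4)**2 - 1*(-4)))*(-3) + (2*(-9)*(-7 - 3))*(-102) = (2*(-4)*(6 + 16 + 4))*(-3) + (2*(-9)*(-10))*(-102) = (2*(-4)*26)*(-3) + 180*(-102) = -208*(-3) - 18360 = 624 - 18360 = -17736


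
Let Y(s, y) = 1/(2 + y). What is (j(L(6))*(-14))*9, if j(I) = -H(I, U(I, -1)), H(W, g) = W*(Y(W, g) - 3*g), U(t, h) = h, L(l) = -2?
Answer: -1008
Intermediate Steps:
H(W, g) = W*(1/(2 + g) - 3*g)
j(I) = -4*I (j(I) = -(-1)*I*(-1 + 3*(-1)*(2 - 1))/(2 - 1) = -(-1)*I*(-1 + 3*(-1)*1)/1 = -(-1)*I*(-1 - 3) = -(-1)*I*(-4) = -4*I)
(j(L(6))*(-14))*9 = (-4*(-2)*(-14))*9 = (8*(-14))*9 = -112*9 = -1008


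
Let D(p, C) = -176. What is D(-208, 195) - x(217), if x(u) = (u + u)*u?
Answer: -94354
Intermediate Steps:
x(u) = 2*u² (x(u) = (2*u)*u = 2*u²)
D(-208, 195) - x(217) = -176 - 2*217² = -176 - 2*47089 = -176 - 1*94178 = -176 - 94178 = -94354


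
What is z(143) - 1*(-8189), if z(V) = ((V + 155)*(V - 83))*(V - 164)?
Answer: -367291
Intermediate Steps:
z(V) = (-164 + V)*(-83 + V)*(155 + V) (z(V) = ((155 + V)*(-83 + V))*(-164 + V) = ((-83 + V)*(155 + V))*(-164 + V) = (-164 + V)*(-83 + V)*(155 + V))
z(143) - 1*(-8189) = (2109860 + 143**3 - 24673*143 - 92*143**2) - 1*(-8189) = (2109860 + 2924207 - 3528239 - 92*20449) + 8189 = (2109860 + 2924207 - 3528239 - 1881308) + 8189 = -375480 + 8189 = -367291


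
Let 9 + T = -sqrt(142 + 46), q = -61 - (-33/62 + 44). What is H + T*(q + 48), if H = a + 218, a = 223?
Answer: 58851/62 + 3501*sqrt(47)/31 ≈ 1723.5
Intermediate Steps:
q = -6477/62 (q = -61 - (-33*1/62 + 44) = -61 - (-33/62 + 44) = -61 - 1*2695/62 = -61 - 2695/62 = -6477/62 ≈ -104.47)
T = -9 - 2*sqrt(47) (T = -9 - sqrt(142 + 46) = -9 - sqrt(188) = -9 - 2*sqrt(47) ≈ -22.711)
H = 441 (H = 223 + 218 = 441)
H + T*(q + 48) = 441 + (-9 - 2*sqrt(47))*(-6477/62 + 48) = 441 + (-9 - 2*sqrt(47))*(-3501/62) = 441 + (31509/62 + 3501*sqrt(47)/31) = 58851/62 + 3501*sqrt(47)/31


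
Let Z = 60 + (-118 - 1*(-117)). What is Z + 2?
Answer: 61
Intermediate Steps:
Z = 59 (Z = 60 + (-118 + 117) = 60 - 1 = 59)
Z + 2 = 59 + 2 = 61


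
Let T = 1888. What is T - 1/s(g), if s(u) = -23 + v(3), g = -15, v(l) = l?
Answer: 37761/20 ≈ 1888.1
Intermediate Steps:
s(u) = -20 (s(u) = -23 + 3 = -20)
T - 1/s(g) = 1888 - 1/(-20) = 1888 - 1*(-1/20) = 1888 + 1/20 = 37761/20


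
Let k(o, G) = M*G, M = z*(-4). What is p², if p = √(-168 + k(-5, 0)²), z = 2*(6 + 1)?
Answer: -168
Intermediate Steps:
z = 14 (z = 2*7 = 14)
M = -56 (M = 14*(-4) = -56)
k(o, G) = -56*G
p = 2*I*√42 (p = √(-168 + (-56*0)²) = √(-168 + 0²) = √(-168 + 0) = √(-168) = 2*I*√42 ≈ 12.961*I)
p² = (2*I*√42)² = -168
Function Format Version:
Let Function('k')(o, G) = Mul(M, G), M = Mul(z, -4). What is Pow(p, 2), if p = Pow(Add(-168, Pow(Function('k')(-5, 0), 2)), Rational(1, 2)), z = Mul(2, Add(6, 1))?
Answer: -168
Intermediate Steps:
z = 14 (z = Mul(2, 7) = 14)
M = -56 (M = Mul(14, -4) = -56)
Function('k')(o, G) = Mul(-56, G)
p = Mul(2, I, Pow(42, Rational(1, 2))) (p = Pow(Add(-168, Pow(Mul(-56, 0), 2)), Rational(1, 2)) = Pow(Add(-168, Pow(0, 2)), Rational(1, 2)) = Pow(Add(-168, 0), Rational(1, 2)) = Pow(-168, Rational(1, 2)) = Mul(2, I, Pow(42, Rational(1, 2))) ≈ Mul(12.961, I))
Pow(p, 2) = Pow(Mul(2, I, Pow(42, Rational(1, 2))), 2) = -168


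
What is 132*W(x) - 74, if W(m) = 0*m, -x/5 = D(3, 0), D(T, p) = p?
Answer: -74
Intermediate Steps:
x = 0 (x = -5*0 = 0)
W(m) = 0
132*W(x) - 74 = 132*0 - 74 = 0 - 74 = -74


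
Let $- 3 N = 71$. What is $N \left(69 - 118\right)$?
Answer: $\frac{3479}{3} \approx 1159.7$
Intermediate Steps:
$N = - \frac{71}{3}$ ($N = \left(- \frac{1}{3}\right) 71 = - \frac{71}{3} \approx -23.667$)
$N \left(69 - 118\right) = - \frac{71 \left(69 - 118\right)}{3} = \left(- \frac{71}{3}\right) \left(-49\right) = \frac{3479}{3}$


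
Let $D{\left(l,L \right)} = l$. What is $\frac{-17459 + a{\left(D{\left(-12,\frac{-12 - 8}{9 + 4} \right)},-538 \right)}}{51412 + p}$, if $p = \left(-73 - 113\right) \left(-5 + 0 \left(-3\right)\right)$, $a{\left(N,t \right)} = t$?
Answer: $- \frac{17997}{52342} \approx -0.34383$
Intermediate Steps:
$p = 930$ ($p = - 186 \left(-5 + 0\right) = \left(-186\right) \left(-5\right) = 930$)
$\frac{-17459 + a{\left(D{\left(-12,\frac{-12 - 8}{9 + 4} \right)},-538 \right)}}{51412 + p} = \frac{-17459 - 538}{51412 + 930} = - \frac{17997}{52342}$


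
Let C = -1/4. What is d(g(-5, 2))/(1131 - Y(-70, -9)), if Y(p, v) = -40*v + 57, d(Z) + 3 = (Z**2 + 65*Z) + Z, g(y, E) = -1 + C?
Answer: -79/672 ≈ -0.11756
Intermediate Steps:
C = -1/4 (C = -1*1/4 = -1/4 ≈ -0.25000)
g(y, E) = -5/4 (g(y, E) = -1 - 1/4 = -5/4)
d(Z) = -3 + Z**2 + 66*Z (d(Z) = -3 + ((Z**2 + 65*Z) + Z) = -3 + (Z**2 + 66*Z) = -3 + Z**2 + 66*Z)
Y(p, v) = 57 - 40*v
d(g(-5, 2))/(1131 - Y(-70, -9)) = (-3 + (-5/4)**2 + 66*(-5/4))/(1131 - (57 - 40*(-9))) = (-3 + 25/16 - 165/2)/(1131 - (57 + 360)) = -1343/(16*(1131 - 1*417)) = -1343/(16*(1131 - 417)) = -1343/16/714 = -1343/16*1/714 = -79/672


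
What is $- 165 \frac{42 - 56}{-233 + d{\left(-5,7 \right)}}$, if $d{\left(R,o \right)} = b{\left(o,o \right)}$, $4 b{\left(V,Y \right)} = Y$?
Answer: $- \frac{1848}{185} \approx -9.9892$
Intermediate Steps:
$b{\left(V,Y \right)} = \frac{Y}{4}$
$d{\left(R,o \right)} = \frac{o}{4}$
$- 165 \frac{42 - 56}{-233 + d{\left(-5,7 \right)}} = - 165 \frac{42 - 56}{-233 + \frac{1}{4} \cdot 7} = - 165 \left(- \frac{14}{-233 + \frac{7}{4}}\right) = - 165 \left(- \frac{14}{- \frac{925}{4}}\right) = - 165 \left(\left(-14\right) \left(- \frac{4}{925}\right)\right) = \left(-165\right) \frac{56}{925} = - \frac{1848}{185}$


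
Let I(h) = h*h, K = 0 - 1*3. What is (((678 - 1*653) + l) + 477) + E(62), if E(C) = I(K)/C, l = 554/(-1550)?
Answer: 777771/1550 ≈ 501.79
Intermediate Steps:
K = -3 (K = 0 - 3 = -3)
l = -277/775 (l = 554*(-1/1550) = -277/775 ≈ -0.35742)
I(h) = h²
E(C) = 9/C (E(C) = (-3)²/C = 9/C)
(((678 - 1*653) + l) + 477) + E(62) = (((678 - 1*653) - 277/775) + 477) + 9/62 = (((678 - 653) - 277/775) + 477) + 9*(1/62) = ((25 - 277/775) + 477) + 9/62 = (19098/775 + 477) + 9/62 = 388773/775 + 9/62 = 777771/1550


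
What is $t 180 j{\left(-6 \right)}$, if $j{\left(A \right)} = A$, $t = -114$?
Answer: $123120$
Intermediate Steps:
$t 180 j{\left(-6 \right)} = \left(-114\right) 180 \left(-6\right) = \left(-20520\right) \left(-6\right) = 123120$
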